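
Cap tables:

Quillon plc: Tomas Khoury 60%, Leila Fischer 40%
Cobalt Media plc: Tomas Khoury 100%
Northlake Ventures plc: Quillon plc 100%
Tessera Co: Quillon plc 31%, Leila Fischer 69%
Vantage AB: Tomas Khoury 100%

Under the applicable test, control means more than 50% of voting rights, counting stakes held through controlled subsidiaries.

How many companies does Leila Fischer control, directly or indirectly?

1

Leila holds 69% of Tessera, so Leila controls Tessera.
No other company's threshold is met.
Leila controls 1 company.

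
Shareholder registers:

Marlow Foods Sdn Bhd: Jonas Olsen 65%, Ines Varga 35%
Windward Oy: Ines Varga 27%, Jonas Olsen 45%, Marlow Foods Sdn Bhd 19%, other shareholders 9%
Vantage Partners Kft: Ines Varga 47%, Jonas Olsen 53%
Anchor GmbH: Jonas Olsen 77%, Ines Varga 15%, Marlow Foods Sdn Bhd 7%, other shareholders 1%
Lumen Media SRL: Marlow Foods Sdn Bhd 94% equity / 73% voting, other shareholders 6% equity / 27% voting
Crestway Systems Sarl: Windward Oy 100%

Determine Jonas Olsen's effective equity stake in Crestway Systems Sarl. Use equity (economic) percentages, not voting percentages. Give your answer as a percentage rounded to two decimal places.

57.35%

Jonas reaches Crestway along 2 paths.
Via Windward: 45% × 100% = 45%.
Via Marlow → Windward: 65% × 19% × 100% = 12.35%.
Total: 45% + 12.35% = 57.35%.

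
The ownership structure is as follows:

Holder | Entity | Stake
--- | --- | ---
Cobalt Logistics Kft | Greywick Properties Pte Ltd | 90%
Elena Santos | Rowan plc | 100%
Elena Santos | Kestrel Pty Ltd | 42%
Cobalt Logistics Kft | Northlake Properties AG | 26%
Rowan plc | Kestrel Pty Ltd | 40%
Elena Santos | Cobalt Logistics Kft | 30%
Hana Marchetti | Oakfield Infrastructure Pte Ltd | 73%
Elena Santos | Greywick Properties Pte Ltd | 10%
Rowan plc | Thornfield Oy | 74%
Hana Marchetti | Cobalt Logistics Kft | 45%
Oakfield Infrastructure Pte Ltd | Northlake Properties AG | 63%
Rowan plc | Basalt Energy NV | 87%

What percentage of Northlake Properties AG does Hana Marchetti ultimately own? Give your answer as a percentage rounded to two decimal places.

57.69%

Hana reaches Northlake along 2 paths.
Via Oakfield: 73% × 63% = 45.99%.
Via Cobalt: 45% × 26% = 11.7%.
Total: 45.99% + 11.7% = 57.69%.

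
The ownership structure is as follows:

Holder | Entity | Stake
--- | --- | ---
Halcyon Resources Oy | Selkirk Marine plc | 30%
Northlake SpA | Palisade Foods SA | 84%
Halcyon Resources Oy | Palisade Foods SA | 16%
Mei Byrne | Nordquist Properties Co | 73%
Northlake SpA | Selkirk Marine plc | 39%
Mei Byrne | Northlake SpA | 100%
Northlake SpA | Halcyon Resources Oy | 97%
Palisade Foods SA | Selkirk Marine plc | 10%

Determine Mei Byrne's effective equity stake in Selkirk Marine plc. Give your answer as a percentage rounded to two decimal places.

Mei reaches Selkirk along 4 paths.
Via Northlake → Halcyon → Palisade: 100% × 97% × 16% × 10% = 1.552%.
Via Northlake → Palisade: 100% × 84% × 10% = 8.4%.
Via Northlake: 100% × 39% = 39%.
Via Northlake → Halcyon: 100% × 97% × 30% = 29.1%.
Total: 1.552% + 8.4% + 39% + 29.1% = 78.052%.
Rounded: 78.05%.

78.05%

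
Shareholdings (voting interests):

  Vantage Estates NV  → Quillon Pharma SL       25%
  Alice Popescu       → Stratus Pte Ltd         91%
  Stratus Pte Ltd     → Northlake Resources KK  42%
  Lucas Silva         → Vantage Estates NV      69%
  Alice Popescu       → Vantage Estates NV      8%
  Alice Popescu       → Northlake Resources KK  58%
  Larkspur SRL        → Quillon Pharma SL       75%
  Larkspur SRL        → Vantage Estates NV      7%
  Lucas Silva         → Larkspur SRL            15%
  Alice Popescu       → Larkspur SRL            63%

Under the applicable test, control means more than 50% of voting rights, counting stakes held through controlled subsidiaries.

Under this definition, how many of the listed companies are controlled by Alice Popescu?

4

Alice holds 91% of Stratus, so Alice controls Stratus.
Alice holds 63% of Larkspur, so Alice controls Larkspur.
Larkspur holds 75% of Quillon, so Alice controls Quillon.
Stratus and Alice together hold 42% + 58% = 100% of Northlake, so Alice controls Northlake.
No other company's threshold is met.
Alice controls 4 companies.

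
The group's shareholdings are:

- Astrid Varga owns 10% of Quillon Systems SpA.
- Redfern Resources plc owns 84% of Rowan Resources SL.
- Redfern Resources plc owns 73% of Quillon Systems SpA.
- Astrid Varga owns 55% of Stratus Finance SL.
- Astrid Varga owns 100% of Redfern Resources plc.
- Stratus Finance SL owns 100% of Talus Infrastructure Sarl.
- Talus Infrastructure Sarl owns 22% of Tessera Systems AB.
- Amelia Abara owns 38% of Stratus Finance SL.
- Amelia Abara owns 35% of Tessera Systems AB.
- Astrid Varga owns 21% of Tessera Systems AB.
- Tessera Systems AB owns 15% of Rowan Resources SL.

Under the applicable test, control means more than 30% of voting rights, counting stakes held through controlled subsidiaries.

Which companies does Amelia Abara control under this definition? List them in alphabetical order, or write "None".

Stratus Finance SL, Talus Infrastructure Sarl, Tessera Systems AB

Amelia holds 38% of Stratus, so Amelia controls Stratus.
Stratus holds 100% of Talus, so Amelia controls Talus.
Amelia and Talus together hold 35% + 22% = 57% of Tessera, so Amelia controls Tessera.
No other company's threshold is met.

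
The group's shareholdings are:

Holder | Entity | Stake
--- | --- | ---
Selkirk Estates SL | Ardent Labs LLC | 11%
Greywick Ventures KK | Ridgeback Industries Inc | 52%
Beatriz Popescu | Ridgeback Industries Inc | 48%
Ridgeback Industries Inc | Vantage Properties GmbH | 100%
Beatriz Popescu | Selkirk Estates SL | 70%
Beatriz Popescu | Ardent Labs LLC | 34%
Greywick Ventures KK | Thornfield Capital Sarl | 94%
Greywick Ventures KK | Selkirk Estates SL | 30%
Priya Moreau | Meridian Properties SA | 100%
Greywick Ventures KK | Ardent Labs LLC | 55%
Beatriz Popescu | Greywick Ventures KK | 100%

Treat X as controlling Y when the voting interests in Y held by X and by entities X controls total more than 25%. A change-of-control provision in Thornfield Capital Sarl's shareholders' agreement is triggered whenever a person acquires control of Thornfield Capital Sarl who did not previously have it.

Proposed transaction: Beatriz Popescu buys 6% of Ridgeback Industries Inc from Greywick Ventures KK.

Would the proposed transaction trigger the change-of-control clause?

The purchase adds only to Beatriz's holdings (Greywick's stake shrinks), so Beatriz is the only person who could newly come to control Thornfield.
Beatriz holds 100% of Greywick, so Beatriz controls Greywick.
Greywick holds 94% of Thornfield, so Beatriz controls Thornfield.
So Beatriz already controls Thornfield before the transaction.
After the purchase, Beatriz's direct stake in Ridgeback rises to 48% + 6% = 54%, and Greywick's stake falls to 46%.
Beatriz controlled Thornfield already, so this is not a new person acquiring control; every other person's position is unchanged or reduced.
No new person acquires control, so the clause is not triggered.

No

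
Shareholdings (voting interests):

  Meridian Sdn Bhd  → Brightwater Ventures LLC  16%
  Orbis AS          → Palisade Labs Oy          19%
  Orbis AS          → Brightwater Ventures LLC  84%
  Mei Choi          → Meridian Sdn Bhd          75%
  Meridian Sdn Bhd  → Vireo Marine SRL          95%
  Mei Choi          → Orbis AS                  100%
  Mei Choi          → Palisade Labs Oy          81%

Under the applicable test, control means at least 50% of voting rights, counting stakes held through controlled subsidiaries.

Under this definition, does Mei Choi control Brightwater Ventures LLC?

Yes

Mei holds 100% of Orbis, so Mei controls Orbis.
Mei holds 75% of Meridian, so Mei controls Meridian.
Orbis and Meridian together hold 84% + 16% = 100% of Brightwater, so Mei controls Brightwater.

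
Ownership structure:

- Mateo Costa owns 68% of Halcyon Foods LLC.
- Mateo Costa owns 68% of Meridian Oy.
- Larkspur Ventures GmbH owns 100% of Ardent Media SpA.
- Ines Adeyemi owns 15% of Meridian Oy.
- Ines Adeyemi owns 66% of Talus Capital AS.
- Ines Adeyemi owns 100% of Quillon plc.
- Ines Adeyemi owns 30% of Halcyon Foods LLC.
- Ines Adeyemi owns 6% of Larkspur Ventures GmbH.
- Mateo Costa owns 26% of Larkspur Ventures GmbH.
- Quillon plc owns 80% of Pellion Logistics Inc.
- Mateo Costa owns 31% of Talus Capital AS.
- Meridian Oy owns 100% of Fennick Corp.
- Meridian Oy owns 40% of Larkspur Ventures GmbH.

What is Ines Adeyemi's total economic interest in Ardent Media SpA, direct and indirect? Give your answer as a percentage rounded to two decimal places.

12.00%

Ines reaches Ardent along 2 paths.
Via Larkspur: 6% × 100% = 6%.
Via Meridian → Larkspur: 15% × 40% × 100% = 6%.
Total: 6% + 6% = 12%.
Rounded: 12.00%.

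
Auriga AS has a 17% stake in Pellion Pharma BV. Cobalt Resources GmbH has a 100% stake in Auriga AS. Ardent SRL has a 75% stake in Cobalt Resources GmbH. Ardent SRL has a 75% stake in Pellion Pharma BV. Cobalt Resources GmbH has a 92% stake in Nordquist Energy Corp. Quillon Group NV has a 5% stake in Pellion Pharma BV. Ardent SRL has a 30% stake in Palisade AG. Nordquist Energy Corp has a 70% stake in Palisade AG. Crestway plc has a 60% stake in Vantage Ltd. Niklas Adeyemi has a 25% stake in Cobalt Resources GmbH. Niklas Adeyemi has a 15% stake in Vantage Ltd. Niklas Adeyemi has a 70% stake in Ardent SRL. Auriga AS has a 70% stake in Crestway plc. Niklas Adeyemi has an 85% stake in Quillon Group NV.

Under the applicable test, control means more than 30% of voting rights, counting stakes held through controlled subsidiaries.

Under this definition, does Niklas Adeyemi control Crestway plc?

Yes

Niklas holds 70% of Ardent, so Niklas controls Ardent.
Niklas and Ardent together hold 25% + 75% = 100% of Cobalt, so Niklas controls Cobalt.
Cobalt holds 100% of Auriga, so Niklas controls Auriga.
Auriga holds 70% of Crestway, so Niklas controls Crestway.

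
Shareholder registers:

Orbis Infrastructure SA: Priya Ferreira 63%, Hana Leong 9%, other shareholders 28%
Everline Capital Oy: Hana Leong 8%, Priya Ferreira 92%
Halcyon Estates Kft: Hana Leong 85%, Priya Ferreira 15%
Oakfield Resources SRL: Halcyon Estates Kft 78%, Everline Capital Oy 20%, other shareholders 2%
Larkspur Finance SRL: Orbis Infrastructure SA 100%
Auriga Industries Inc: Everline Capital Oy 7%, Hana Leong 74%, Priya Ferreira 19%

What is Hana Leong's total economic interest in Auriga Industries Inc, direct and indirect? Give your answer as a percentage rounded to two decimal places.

74.56%

Hana reaches Auriga along 2 paths.
Via Everline: 8% × 7% = 0.56%.
Direct stake: 74% = 74%.
Total: 0.56% + 74% = 74.56%.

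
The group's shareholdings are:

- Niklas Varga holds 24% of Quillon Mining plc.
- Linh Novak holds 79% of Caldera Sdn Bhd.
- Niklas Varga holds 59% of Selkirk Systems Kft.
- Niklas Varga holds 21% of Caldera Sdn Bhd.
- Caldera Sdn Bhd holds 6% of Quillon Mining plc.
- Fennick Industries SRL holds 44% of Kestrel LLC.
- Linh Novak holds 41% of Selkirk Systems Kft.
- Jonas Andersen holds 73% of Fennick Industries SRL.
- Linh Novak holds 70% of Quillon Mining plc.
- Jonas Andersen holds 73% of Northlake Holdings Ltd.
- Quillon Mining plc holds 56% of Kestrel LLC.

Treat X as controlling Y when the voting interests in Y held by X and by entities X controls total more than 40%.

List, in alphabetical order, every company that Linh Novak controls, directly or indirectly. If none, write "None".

Linh holds 79% of Caldera, so Linh controls Caldera.
Caldera and Linh together hold 6% + 70% = 76% of Quillon, so Linh controls Quillon.
Linh holds 41% of Selkirk, so Linh controls Selkirk.
Quillon holds 56% of Kestrel, so Linh controls Kestrel.
No other company's threshold is met.

Caldera Sdn Bhd, Kestrel LLC, Quillon Mining plc, Selkirk Systems Kft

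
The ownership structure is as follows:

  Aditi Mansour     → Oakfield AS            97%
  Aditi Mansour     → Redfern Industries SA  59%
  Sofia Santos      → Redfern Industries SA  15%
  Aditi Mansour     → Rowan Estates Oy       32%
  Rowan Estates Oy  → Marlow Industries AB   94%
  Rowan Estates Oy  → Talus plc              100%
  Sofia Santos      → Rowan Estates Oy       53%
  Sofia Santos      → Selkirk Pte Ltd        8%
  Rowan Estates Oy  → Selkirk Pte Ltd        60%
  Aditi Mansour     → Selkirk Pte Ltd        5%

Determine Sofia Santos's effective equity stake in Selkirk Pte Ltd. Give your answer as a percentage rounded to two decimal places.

39.80%

Sofia reaches Selkirk along 2 paths.
Direct stake: 8% = 8%.
Via Rowan: 53% × 60% = 31.8%.
Total: 8% + 31.8% = 39.8%.
Rounded: 39.80%.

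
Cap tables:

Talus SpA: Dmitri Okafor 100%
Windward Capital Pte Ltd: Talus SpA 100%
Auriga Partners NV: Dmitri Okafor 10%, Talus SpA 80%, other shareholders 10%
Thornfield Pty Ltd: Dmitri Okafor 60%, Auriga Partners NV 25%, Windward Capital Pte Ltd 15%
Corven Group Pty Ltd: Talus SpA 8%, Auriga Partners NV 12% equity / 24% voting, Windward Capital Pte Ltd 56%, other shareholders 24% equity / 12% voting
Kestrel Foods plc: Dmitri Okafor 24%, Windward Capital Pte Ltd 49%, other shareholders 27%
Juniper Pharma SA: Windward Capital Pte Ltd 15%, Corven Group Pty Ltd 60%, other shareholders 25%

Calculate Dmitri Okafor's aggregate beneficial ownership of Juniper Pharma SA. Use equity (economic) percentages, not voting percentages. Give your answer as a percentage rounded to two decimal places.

Dmitri reaches Juniper along 5 paths.
Via Talus → Windward: 100% × 100% × 15% = 15%.
Via Talus → Corven: 100% × 8% × 60% = 4.8%.
Via Auriga → Corven: 10% × 12% × 60% = 0.72%.
Via Talus → Auriga → Corven: 100% × 80% × 12% × 60% = 5.76%.
Via Talus → Windward → Corven: 100% × 100% × 56% × 60% = 33.6%.
Total: 15% + 4.8% + 0.72% + 5.76% + 33.6% = 59.88%.

59.88%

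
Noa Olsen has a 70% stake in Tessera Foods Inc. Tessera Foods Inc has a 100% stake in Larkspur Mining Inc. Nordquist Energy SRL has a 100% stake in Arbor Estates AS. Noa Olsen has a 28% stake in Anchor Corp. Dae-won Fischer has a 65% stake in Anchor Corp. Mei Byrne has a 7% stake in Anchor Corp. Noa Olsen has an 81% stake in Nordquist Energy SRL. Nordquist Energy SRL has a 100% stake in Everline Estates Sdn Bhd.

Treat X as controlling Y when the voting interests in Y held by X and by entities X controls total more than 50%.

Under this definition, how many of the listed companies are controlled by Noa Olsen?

5

Noa holds 70% of Tessera, so Noa controls Tessera.
Noa holds 81% of Nordquist, so Noa controls Nordquist.
Nordquist holds 100% of Everline, so Noa controls Everline.
Tessera holds 100% of Larkspur, so Noa controls Larkspur.
Nordquist holds 100% of Arbor, so Noa controls Arbor.
No other company's threshold is met.
Noa controls 5 companies.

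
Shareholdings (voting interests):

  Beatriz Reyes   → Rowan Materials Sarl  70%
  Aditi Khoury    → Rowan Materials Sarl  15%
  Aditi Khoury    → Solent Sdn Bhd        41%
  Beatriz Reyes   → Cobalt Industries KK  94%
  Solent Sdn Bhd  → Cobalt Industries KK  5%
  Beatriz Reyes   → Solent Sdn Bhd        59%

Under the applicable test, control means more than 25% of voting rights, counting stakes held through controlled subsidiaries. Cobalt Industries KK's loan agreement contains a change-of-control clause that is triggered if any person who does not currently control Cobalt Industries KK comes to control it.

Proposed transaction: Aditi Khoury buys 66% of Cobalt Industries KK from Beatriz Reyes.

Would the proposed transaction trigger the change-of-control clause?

The purchase adds only to Aditi's holdings (Beatriz's stake shrinks), so Aditi is the only person who could newly come to control Cobalt.
Aditi holds 41% of Solent, so Aditi controls Solent.
In Cobalt, Aditi's side holds only 5%, not > 25%.
So before the transaction, Aditi does not control Cobalt.
After the purchase, Aditi holds 66% of Cobalt directly, and Beatriz's stake falls to 28%.
Solent and Aditi together hold 5% + 66% = 71% of Cobalt, so Aditi controls Cobalt.
Aditi did not control Cobalt before and does after, so the clause is triggered.

Yes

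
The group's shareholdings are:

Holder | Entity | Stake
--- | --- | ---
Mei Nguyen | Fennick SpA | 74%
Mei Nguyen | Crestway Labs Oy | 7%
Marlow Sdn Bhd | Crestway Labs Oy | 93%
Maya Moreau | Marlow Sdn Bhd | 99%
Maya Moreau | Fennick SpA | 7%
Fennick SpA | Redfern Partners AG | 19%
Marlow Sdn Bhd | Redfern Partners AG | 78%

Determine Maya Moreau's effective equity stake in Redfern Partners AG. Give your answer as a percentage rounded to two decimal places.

78.55%

Maya reaches Redfern along 2 paths.
Via Fennick: 7% × 19% = 1.33%.
Via Marlow: 99% × 78% = 77.22%.
Total: 1.33% + 77.22% = 78.55%.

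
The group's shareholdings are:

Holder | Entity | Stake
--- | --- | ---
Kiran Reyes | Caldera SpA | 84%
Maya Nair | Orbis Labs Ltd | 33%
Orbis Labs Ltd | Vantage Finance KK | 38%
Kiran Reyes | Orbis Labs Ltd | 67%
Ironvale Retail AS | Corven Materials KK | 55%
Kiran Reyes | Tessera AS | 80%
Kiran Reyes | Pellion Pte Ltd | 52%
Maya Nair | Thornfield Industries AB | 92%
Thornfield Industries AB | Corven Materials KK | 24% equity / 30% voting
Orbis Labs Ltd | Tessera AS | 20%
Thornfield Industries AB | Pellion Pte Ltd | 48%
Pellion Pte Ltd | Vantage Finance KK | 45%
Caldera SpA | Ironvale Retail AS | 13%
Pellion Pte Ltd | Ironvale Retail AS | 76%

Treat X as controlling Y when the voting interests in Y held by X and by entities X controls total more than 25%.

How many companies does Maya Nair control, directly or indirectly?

Maya holds 92% of Thornfield, so Maya controls Thornfield.
Maya holds 33% of Orbis, so Maya controls Orbis.
Thornfield holds 48% of Pellion, so Maya controls Pellion.
Pellion holds 76% of Ironvale, so Maya controls Ironvale.
Orbis and Pellion together hold 38% + 45% = 83% of Vantage, so Maya controls Vantage.
Thornfield and Ironvale together hold 30% + 55% = 85% of Corven, so Maya controls Corven.
No other company's threshold is met.
Maya controls 6 companies.

6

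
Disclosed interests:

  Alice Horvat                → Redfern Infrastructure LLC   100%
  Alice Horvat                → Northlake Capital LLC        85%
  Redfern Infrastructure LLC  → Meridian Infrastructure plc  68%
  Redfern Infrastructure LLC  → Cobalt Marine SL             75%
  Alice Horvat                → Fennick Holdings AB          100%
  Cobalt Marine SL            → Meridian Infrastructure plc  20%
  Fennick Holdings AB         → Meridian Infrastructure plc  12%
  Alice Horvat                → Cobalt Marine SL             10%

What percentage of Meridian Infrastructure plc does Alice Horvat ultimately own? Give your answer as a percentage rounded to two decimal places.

97.00%

Alice reaches Meridian along 4 paths.
Via Redfern → Cobalt: 100% × 75% × 20% = 15%.
Via Cobalt: 10% × 20% = 2%.
Via Fennick: 100% × 12% = 12%.
Via Redfern: 100% × 68% = 68%.
Total: 15% + 2% + 12% + 68% = 97%.
Rounded: 97.00%.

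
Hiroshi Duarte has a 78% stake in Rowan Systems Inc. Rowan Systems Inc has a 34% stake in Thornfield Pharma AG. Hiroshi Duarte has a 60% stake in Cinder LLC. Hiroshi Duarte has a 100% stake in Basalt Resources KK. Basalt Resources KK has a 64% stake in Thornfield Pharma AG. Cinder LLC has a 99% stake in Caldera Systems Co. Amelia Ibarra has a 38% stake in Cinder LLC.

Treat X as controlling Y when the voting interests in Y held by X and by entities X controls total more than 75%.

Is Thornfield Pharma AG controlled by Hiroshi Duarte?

Yes

Hiroshi holds 100% of Basalt, so Hiroshi controls Basalt.
Hiroshi holds 78% of Rowan, so Hiroshi controls Rowan.
Rowan and Basalt together hold 34% + 64% = 98% of Thornfield, so Hiroshi controls Thornfield.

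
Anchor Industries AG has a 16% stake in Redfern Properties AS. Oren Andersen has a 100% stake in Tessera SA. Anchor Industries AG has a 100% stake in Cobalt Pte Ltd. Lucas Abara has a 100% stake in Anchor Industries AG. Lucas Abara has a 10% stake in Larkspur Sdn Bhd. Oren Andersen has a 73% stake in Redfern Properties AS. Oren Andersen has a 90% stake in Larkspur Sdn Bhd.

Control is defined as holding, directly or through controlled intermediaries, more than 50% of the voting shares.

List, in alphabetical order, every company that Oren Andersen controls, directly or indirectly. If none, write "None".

Oren holds 90% of Larkspur, so Oren controls Larkspur.
Oren holds 100% of Tessera, so Oren controls Tessera.
Oren holds 73% of Redfern, so Oren controls Redfern.
No other company's threshold is met.

Larkspur Sdn Bhd, Redfern Properties AS, Tessera SA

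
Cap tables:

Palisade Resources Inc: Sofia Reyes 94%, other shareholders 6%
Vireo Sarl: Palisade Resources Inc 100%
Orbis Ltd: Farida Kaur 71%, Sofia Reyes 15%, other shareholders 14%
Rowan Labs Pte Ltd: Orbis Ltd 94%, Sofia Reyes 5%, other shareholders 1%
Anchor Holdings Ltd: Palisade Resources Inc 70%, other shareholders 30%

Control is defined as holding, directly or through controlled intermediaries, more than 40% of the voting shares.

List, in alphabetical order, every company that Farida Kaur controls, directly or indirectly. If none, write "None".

Orbis Ltd, Rowan Labs Pte Ltd

Farida holds 71% of Orbis, so Farida controls Orbis.
Orbis holds 94% of Rowan, so Farida controls Rowan.
No other company's threshold is met.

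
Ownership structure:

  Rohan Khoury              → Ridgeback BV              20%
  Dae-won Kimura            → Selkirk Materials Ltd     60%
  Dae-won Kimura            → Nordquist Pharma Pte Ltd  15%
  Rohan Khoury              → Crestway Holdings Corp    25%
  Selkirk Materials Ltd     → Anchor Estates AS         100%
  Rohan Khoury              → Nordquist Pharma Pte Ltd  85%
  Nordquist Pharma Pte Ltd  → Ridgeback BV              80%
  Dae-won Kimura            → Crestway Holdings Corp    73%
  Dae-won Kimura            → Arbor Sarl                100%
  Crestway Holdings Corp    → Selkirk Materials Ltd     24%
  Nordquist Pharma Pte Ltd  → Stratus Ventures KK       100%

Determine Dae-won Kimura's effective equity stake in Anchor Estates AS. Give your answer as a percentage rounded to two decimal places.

Dae-won reaches Anchor along 2 paths.
Via Crestway → Selkirk: 73% × 24% × 100% = 17.52%.
Via Selkirk: 60% × 100% = 60%.
Total: 17.52% + 60% = 77.52%.

77.52%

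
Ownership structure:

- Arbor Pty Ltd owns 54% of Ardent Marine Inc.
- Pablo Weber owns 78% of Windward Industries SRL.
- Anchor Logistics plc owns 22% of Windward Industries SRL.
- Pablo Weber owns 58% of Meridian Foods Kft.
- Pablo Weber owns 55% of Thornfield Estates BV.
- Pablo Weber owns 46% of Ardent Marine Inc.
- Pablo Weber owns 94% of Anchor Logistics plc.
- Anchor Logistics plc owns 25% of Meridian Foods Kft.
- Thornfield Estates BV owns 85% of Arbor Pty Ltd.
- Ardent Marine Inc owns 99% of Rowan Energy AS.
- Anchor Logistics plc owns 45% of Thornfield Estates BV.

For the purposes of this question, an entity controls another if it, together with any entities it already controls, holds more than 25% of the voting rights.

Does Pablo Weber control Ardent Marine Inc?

Yes

Pablo holds 94% of Anchor, so Pablo controls Anchor.
Anchor and Pablo together hold 45% + 55% = 100% of Thornfield, so Pablo controls Thornfield.
Thornfield holds 85% of Arbor, so Pablo controls Arbor.
Pablo and Arbor together hold 46% + 54% = 100% of Ardent, so Pablo controls Ardent.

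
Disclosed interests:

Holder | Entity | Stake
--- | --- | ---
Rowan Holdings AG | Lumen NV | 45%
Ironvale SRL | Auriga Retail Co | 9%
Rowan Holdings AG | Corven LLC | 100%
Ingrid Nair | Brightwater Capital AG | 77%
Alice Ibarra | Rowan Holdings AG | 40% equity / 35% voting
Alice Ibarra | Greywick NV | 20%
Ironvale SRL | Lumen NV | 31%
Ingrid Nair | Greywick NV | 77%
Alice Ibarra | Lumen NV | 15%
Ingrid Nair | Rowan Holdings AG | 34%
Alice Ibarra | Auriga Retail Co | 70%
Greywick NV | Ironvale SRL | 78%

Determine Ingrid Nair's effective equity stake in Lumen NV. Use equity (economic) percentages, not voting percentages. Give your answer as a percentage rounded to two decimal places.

Ingrid reaches Lumen along 2 paths.
Via Greywick → Ironvale: 77% × 78% × 31% = 18.6186%.
Via Rowan: 34% × 45% = 15.3%.
Total: 18.6186% + 15.3% = 33.9186%.
Rounded: 33.92%.

33.92%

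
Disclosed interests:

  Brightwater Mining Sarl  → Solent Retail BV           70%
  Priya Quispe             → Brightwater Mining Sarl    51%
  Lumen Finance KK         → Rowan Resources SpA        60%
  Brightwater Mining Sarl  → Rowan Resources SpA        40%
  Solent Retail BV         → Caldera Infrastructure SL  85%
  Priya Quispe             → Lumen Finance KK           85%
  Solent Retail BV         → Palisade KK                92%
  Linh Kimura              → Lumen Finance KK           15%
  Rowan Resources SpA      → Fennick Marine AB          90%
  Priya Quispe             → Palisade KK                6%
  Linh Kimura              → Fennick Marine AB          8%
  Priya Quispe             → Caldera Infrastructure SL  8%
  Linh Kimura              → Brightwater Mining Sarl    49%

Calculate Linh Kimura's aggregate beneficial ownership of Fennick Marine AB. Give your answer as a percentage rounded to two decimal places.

33.74%

Linh reaches Fennick along 3 paths.
Via Brightwater → Rowan: 49% × 40% × 90% = 17.64%.
Via Lumen → Rowan: 15% × 60% × 90% = 8.1%.
Direct stake: 8% = 8%.
Total: 17.64% + 8.1% + 8% = 33.74%.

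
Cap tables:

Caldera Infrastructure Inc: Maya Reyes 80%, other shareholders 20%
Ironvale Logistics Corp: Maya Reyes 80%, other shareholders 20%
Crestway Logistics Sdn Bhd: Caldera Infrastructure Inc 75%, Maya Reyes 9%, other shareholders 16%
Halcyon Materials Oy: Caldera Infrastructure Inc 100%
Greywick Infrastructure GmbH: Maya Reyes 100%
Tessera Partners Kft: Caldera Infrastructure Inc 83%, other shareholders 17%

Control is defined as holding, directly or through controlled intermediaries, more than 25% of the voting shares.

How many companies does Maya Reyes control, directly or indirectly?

6

Maya holds 80% of Caldera, so Maya controls Caldera.
Maya holds 80% of Ironvale, so Maya controls Ironvale.
Caldera and Maya together hold 75% + 9% = 84% of Crestway, so Maya controls Crestway.
Caldera holds 100% of Halcyon, so Maya controls Halcyon.
Maya holds 100% of Greywick, so Maya controls Greywick.
Caldera holds 83% of Tessera, so Maya controls Tessera.
Maya controls 6 companies.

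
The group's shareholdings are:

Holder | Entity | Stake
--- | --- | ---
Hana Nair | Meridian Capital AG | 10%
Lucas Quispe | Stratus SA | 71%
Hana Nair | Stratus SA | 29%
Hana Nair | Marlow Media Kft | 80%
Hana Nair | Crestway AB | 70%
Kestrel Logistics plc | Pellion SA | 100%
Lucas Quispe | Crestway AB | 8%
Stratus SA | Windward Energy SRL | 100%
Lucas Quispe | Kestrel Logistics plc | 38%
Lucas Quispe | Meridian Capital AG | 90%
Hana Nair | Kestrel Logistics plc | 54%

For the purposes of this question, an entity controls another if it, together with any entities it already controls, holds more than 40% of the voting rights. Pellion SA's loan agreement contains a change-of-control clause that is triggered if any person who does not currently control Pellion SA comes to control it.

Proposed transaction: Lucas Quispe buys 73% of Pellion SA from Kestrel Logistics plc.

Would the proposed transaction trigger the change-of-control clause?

Yes

The purchase adds only to Lucas's holdings (Kestrel's stake shrinks), so Lucas is the only person who could newly come to control Pellion.
Lucas holds 71% of Stratus, so Lucas controls Stratus.
Lucas holds 90% of Meridian, so Lucas controls Meridian.
Stratus holds 100% of Windward, so Lucas controls Windward.
Neither Lucas nor any entity Lucas controls holds any voting interest in Pellion.
So before the transaction, Lucas does not control Pellion.
After the purchase, Lucas holds 73% of Pellion directly, and Kestrel's stake falls to 27%.
Lucas holds 73% of Pellion, so Lucas controls Pellion.
Lucas did not control Pellion before and does after, so the clause is triggered.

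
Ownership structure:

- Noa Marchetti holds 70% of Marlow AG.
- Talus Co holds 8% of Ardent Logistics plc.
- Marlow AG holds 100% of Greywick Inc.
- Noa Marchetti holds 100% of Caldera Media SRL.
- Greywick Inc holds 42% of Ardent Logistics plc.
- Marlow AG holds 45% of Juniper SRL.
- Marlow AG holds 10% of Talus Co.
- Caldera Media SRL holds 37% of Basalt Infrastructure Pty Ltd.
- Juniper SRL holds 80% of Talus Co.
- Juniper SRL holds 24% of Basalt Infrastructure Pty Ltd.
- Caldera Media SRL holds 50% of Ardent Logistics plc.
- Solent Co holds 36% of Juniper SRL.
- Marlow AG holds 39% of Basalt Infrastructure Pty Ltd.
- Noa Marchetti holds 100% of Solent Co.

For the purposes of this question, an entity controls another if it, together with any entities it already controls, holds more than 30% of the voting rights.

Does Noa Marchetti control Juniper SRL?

Noa holds 100% of Solent, so Noa controls Solent.
Noa holds 70% of Marlow, so Noa controls Marlow.
Solent and Marlow together hold 36% + 45% = 81% of Juniper, so Noa controls Juniper.

Yes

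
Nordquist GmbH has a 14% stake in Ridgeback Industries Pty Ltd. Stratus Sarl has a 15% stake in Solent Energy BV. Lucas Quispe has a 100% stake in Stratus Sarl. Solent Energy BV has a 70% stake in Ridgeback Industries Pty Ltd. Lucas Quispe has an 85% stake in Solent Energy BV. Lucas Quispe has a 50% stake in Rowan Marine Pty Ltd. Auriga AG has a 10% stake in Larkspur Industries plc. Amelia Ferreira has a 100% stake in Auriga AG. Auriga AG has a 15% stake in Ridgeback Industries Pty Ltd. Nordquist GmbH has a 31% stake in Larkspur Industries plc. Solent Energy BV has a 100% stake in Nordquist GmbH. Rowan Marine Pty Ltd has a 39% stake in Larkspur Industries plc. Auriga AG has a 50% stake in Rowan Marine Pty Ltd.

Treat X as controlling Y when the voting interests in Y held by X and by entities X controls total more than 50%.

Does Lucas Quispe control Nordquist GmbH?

Yes

Lucas holds 100% of Stratus, so Lucas controls Stratus.
Lucas and Stratus together hold 85% + 15% = 100% of Solent, so Lucas controls Solent.
Solent holds 100% of Nordquist, so Lucas controls Nordquist.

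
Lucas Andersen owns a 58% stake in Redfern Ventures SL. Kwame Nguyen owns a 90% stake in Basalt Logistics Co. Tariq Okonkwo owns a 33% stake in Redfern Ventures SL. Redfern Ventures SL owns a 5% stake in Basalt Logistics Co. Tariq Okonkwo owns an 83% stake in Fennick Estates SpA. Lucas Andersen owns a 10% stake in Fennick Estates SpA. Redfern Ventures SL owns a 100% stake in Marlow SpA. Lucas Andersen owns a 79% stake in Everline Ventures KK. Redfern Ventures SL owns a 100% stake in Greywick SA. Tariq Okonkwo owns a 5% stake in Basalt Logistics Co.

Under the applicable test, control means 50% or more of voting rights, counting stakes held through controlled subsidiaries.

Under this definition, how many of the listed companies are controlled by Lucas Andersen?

Lucas holds 79% of Everline, so Lucas controls Everline.
Lucas holds 58% of Redfern, so Lucas controls Redfern.
Redfern holds 100% of Marlow, so Lucas controls Marlow.
Redfern holds 100% of Greywick, so Lucas controls Greywick.
No other company's threshold is met.
Lucas controls 4 companies.

4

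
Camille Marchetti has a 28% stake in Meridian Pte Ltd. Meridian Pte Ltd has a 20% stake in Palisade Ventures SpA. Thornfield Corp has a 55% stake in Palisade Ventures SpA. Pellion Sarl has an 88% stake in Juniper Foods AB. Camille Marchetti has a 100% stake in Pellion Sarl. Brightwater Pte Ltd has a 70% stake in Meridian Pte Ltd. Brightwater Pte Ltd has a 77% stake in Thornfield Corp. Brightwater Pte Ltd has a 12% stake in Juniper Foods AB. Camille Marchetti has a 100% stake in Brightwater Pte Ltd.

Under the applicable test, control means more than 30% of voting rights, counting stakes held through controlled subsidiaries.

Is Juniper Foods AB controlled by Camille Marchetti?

Camille holds 100% of Pellion, so Camille controls Pellion.
Camille holds 100% of Brightwater, so Camille controls Brightwater.
Pellion and Brightwater together hold 88% + 12% = 100% of Juniper, so Camille controls Juniper.

Yes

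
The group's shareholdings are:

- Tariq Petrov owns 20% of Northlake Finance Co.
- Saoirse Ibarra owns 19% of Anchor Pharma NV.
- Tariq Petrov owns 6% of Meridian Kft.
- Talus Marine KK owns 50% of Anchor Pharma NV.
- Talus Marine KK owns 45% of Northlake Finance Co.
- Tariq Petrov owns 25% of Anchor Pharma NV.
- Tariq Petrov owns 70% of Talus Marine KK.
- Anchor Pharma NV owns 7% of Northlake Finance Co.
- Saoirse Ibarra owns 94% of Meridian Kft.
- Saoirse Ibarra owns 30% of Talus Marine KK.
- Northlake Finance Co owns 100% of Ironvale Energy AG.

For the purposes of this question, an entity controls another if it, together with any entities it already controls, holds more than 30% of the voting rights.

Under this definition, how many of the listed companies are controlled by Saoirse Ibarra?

Saoirse holds 94% of Meridian, so Saoirse controls Meridian.
No other company's threshold is met.
Saoirse controls 1 company.

1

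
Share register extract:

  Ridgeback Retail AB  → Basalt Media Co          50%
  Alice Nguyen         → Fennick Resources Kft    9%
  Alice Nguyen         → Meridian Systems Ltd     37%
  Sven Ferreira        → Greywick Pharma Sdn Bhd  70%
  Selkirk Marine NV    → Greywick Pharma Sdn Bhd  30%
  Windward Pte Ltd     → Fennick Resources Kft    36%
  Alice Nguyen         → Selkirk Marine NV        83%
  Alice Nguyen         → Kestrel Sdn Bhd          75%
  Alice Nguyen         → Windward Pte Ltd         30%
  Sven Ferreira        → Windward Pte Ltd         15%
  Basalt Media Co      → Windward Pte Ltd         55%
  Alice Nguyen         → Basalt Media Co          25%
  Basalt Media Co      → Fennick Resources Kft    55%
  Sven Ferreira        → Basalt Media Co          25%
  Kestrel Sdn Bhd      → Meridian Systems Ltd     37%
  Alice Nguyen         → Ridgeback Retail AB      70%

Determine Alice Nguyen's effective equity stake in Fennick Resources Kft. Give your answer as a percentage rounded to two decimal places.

Alice reaches Fennick along 6 paths.
Direct stake: 9% = 9%.
Via Windward: 30% × 36% = 10.8%.
Via Ridgeback → Basalt → Windward: 70% × 50% × 55% × 36% = 6.93%.
Via Basalt → Windward: 25% × 55% × 36% = 4.95%.
Via Ridgeback → Basalt: 70% × 50% × 55% = 19.25%.
Via Basalt: 25% × 55% = 13.75%.
Total: 9% + 10.8% + 6.93% + 4.95% + 19.25% + 13.75% = 64.68%.

64.68%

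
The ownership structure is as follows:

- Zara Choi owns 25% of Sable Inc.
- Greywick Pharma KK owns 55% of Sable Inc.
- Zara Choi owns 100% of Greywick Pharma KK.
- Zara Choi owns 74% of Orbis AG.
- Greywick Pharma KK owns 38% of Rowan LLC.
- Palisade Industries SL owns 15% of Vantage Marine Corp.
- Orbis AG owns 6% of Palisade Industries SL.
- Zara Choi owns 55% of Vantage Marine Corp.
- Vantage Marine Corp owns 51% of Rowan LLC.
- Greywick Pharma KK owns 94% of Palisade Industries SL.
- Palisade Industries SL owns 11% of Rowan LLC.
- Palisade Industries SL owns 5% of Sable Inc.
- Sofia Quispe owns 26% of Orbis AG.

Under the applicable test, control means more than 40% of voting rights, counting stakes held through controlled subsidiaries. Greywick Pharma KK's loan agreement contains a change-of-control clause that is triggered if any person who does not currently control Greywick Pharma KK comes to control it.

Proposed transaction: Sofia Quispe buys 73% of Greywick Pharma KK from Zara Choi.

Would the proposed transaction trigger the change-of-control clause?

Yes

The purchase adds only to Sofia's holdings (Zara's stake shrinks), so Sofia is the only person who could newly come to control Greywick.
Sofia's largest direct stake is 26% in Orbis, which does not meet the threshold, so Sofia controls no company.
Neither Sofia nor any entity Sofia controls holds any voting interest in Greywick.
So before the transaction, Sofia does not control Greywick.
After the purchase, Sofia holds 73% of Greywick directly, and Zara's stake falls to 27%.
Sofia holds 73% of Greywick, so Sofia controls Greywick.
Sofia did not control Greywick before and does after, so the clause is triggered.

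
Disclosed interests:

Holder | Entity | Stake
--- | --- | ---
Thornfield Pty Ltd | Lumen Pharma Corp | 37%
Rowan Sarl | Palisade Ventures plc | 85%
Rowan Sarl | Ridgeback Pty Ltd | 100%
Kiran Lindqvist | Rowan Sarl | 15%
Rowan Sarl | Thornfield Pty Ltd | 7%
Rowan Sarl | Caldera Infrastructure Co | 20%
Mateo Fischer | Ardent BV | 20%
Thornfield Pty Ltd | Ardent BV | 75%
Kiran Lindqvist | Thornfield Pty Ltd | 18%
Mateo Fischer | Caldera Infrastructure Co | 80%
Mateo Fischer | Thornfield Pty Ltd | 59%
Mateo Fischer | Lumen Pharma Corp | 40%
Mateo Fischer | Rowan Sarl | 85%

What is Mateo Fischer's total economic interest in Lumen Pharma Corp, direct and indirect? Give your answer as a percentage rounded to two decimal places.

64.03%

Mateo reaches Lumen along 3 paths.
Direct stake: 40% = 40%.
Via Thornfield: 59% × 37% = 21.83%.
Via Rowan → Thornfield: 85% × 7% × 37% = 2.2015%.
Total: 40% + 21.83% + 2.2015% = 64.0315%.
Rounded: 64.03%.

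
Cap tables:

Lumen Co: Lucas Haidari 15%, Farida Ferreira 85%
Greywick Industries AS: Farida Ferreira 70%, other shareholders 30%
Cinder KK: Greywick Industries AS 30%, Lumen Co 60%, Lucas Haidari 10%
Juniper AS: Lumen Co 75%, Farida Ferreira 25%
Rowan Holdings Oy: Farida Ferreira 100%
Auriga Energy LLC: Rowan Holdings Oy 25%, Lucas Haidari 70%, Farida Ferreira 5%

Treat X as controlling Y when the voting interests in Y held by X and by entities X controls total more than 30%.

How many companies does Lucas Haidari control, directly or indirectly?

Lucas holds 70% of Auriga, so Lucas controls Auriga.
No other company's threshold is met.
Lucas controls 1 company.

1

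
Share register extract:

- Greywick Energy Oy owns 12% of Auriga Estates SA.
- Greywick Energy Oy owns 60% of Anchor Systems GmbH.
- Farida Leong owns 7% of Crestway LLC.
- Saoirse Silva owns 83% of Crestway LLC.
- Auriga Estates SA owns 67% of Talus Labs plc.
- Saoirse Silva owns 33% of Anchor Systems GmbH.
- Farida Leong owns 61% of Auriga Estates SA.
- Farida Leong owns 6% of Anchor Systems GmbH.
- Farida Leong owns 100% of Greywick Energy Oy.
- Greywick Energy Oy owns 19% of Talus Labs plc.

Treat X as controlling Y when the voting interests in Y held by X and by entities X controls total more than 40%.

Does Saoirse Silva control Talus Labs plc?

Saoirse holds 83% of Crestway, so Saoirse controls Crestway.
Neither Saoirse nor any entity Saoirse controls holds any voting interest in Talus.
So Saoirse does not control Talus.

No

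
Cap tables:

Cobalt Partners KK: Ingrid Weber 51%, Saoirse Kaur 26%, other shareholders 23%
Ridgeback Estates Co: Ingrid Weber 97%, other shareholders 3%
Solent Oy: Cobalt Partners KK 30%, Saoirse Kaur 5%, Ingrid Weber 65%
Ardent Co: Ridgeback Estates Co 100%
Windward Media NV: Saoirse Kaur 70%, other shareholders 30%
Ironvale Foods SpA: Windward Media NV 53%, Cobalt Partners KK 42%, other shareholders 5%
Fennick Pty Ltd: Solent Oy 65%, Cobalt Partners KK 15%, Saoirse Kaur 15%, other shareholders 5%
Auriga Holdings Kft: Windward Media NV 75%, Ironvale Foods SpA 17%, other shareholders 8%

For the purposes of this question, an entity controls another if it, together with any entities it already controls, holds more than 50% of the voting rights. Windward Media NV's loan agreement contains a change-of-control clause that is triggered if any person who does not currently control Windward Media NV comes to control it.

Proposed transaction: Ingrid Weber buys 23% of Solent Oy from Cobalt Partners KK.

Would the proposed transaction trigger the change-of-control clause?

The purchase adds only to Ingrid's holdings (Cobalt's stake shrinks), so Ingrid is the only person who could newly come to control Windward.
Ingrid holds 51% of Cobalt, so Ingrid controls Cobalt.
Ingrid holds 97% of Ridgeback, so Ingrid controls Ridgeback.
Cobalt and Ingrid together hold 30% + 65% = 95% of Solent, so Ingrid controls Solent.
Ridgeback holds 100% of Ardent, so Ingrid controls Ardent.
Solent and Cobalt together hold 65% + 15% = 80% of Fennick, so Ingrid controls Fennick.
Neither Ingrid nor any entity Ingrid controls holds any voting interest in Windward.
So before the transaction, Ingrid does not control Windward.
After the purchase, Ingrid's direct stake in Solent rises to 65% + 23% = 88%, and Cobalt's stake falls to 7%.
Cobalt and Ingrid together hold 7% + 88% = 95% of Solent, so Ingrid controls Solent.
After the transaction, neither Ingrid nor any entity Ingrid controls holds a voting interest in Windward, so Ingrid still does not control it.
No new person acquires control, so the clause is not triggered.

No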